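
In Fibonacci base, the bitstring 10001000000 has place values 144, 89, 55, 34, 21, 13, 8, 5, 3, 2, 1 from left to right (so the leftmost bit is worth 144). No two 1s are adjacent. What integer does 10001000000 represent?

165

Summing the place values of the 1 bits: 144 + 21 = 165.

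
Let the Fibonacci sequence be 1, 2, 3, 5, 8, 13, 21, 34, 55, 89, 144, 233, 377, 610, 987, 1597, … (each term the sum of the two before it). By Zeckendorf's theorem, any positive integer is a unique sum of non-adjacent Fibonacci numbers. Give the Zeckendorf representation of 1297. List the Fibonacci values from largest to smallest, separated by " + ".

1297 − 987 = 310
310 − 233 = 77
77 − 55 = 22
22 − 21 = 1
1 − 1 = 0
So 1297 = 987 + 233 + 55 + 21 + 1, with no two terms consecutive in the sequence.

987 + 233 + 55 + 21 + 1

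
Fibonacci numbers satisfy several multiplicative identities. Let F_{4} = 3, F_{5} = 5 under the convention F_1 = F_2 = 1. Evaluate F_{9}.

34

By the addition formula F_{m+n} = F_m F_{n+1} + F_{m−1} F_n with m=5, n=4: F_{9} = 5·5 + 3·3 = 25 + 9 = 34.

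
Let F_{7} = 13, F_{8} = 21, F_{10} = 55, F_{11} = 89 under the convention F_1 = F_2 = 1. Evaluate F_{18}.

2584

By the addition formula F_{m+n} = F_m F_{n+1} + F_{m−1} F_n with m=8, n=10: F_{18} = 21·89 + 13·55 = 1869 + 715 = 2584.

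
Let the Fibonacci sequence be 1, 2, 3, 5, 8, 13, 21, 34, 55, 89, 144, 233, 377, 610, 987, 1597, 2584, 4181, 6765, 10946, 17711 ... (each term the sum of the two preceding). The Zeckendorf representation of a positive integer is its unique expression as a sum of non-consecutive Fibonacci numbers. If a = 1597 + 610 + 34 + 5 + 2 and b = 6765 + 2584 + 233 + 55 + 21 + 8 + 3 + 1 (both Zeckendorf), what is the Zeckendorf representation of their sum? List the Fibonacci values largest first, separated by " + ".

10946 + 610 + 233 + 89 + 34 + 5 + 1

The two numbers are 2248 and 9670, so their sum is 11918.
subtract 10946 from 11918: 972 remains
subtract 610 from 972: 362 remains
subtract 233 from 362: 129 remains
subtract 89 from 129: 40 remains
subtract 34 from 40: 6 remains
subtract 5 from 6: 1 remains
subtract 1 from 1: 0 remains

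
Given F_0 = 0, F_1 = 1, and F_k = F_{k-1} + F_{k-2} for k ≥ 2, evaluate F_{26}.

121393

Iterating the recurrence up to F_{19} = 4181 and F_{18} = 2584:
F_{20} = F_{19} + F_{18} = 4181 + 2584 = 6765
F_{21} = F_{20} + F_{19} = 6765 + 4181 = 10946
F_{22} = F_{21} + F_{20} = 10946 + 6765 = 17711
F_{23} = F_{22} + F_{21} = 17711 + 10946 = 28657
F_{24} = F_{23} + F_{22} = 28657 + 17711 = 46368
F_{25} = F_{24} + F_{23} = 46368 + 28657 = 75025
F_{26} = F_{25} + F_{24} = 75025 + 46368 = 121393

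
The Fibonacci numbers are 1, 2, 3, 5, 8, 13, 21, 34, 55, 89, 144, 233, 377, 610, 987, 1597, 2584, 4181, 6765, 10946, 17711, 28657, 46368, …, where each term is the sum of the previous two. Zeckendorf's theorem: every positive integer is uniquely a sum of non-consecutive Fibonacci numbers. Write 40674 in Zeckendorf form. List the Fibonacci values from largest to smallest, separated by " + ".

Repeatedly subtract the largest Fibonacci number that fits:
largest Fibonacci ≤ 40674 is 28657; 40674 − 28657 = 12017
largest Fibonacci ≤ 12017 is 10946; 12017 − 10946 = 1071
largest Fibonacci ≤ 1071 is 987; 1071 − 987 = 84
largest Fibonacci ≤ 84 is 55; 84 − 55 = 29
largest Fibonacci ≤ 29 is 21; 29 − 21 = 8
largest Fibonacci ≤ 8 is 8; 8 − 8 = 0
So 40674 = 28657 + 10946 + 987 + 55 + 21 + 8, with no two terms consecutive in the sequence.

28657 + 10946 + 987 + 55 + 21 + 8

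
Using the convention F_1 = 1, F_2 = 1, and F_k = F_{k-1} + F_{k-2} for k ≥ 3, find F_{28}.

317811

Iterating the recurrence up to F_{23} = 28657 and F_{22} = 17711:
F_{24} = F_{23} + F_{22} = 28657 + 17711 = 46368
F_{25} = F_{24} + F_{23} = 46368 + 28657 = 75025
F_{26} = F_{25} + F_{24} = 75025 + 46368 = 121393
F_{27} = F_{26} + F_{25} = 121393 + 75025 = 196418
F_{28} = F_{27} + F_{26} = 196418 + 121393 = 317811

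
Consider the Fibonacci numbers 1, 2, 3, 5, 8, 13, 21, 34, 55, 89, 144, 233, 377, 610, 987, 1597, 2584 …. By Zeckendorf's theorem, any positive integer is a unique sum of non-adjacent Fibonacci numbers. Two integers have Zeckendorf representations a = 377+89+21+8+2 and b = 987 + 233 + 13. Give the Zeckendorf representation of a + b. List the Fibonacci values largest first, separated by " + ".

1597 + 89 + 34 + 8 + 2

The two numbers are 497 and 1233, so their sum is 1730.
largest Fibonacci ≤ 1730 is 1597; 1730 − 1597 = 133
largest Fibonacci ≤ 133 is 89; 133 − 89 = 44
largest Fibonacci ≤ 44 is 34; 44 − 34 = 10
largest Fibonacci ≤ 10 is 8; 10 − 8 = 2
largest Fibonacci ≤ 2 is 2; 2 − 2 = 0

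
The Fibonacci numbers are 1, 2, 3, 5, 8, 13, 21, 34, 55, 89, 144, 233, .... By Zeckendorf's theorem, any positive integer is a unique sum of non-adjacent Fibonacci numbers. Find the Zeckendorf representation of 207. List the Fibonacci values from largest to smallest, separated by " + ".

subtract 144 from 207: 63 remains
subtract 55 from 63: 8 remains
subtract 8 from 8: 0 remains
So 207 = 144 + 55 + 8, with no two terms consecutive in the sequence.

144 + 55 + 8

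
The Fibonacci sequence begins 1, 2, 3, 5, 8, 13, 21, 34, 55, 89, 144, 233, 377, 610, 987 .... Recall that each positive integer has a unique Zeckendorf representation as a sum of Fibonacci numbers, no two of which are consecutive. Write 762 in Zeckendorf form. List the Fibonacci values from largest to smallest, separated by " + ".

610 + 144 + 8

take 610 (≤ 762); 762 − 610 = 152
take 144 (≤ 152); 152 − 144 = 8
take 8 (≤ 8); 8 − 8 = 0
So 762 = 610 + 144 + 8, with no two terms consecutive in the sequence.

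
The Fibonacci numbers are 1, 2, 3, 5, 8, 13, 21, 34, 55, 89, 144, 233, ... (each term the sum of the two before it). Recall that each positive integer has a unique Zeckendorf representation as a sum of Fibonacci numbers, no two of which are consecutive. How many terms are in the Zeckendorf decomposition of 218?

5

144 ≤ 218 < 233, so take 144; remainder 74
55 ≤ 74 < 89, so take 55; remainder 19
13 ≤ 19 < 21, so take 13; remainder 6
5 ≤ 6 < 8, so take 5; remainder 1
1 ≤ 1 < 2, so take 1; remainder 0
218 = 144 + 55 + 13 + 5 + 1, which has 5 terms.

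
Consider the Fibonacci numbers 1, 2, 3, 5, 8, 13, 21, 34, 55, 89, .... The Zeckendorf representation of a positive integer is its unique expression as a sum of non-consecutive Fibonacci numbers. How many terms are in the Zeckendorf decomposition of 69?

3

Greedily peel off the largest Fibonacci term at each step:
69 − 55 = 14
14 − 13 = 1
1 − 1 = 0
69 = 55 + 13 + 1, which has 3 terms.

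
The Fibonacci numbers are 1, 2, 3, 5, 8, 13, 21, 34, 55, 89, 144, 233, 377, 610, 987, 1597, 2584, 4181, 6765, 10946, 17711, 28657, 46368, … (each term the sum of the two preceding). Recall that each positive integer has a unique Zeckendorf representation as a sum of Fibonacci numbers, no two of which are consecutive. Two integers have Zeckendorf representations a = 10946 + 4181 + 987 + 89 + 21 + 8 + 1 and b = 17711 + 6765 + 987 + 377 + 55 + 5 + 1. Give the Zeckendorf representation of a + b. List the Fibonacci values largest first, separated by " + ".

28657 + 10946 + 1597 + 610 + 233 + 89 + 2

The two numbers are 16233 and 25901, so their sum is 42134.
take 28657 (≤ 42134); 42134 − 28657 = 13477
take 10946 (≤ 13477); 13477 − 10946 = 2531
take 1597 (≤ 2531); 2531 − 1597 = 934
take 610 (≤ 934); 934 − 610 = 324
take 233 (≤ 324); 324 − 233 = 91
take 89 (≤ 91); 91 − 89 = 2
take 2 (≤ 2); 2 − 2 = 0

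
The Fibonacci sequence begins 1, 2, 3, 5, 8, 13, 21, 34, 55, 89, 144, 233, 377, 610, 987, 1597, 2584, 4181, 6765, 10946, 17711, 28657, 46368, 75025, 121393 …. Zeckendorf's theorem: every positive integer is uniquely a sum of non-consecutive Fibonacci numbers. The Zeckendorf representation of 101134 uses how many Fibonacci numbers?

6

take 75025 (≤ 101134); 101134 − 75025 = 26109
take 17711 (≤ 26109); 26109 − 17711 = 8398
take 6765 (≤ 8398); 8398 − 6765 = 1633
take 1597 (≤ 1633); 1633 − 1597 = 36
take 34 (≤ 36); 36 − 34 = 2
take 2 (≤ 2); 2 − 2 = 0
101134 = 75025 + 17711 + 6765 + 1597 + 34 + 2, which has 6 terms.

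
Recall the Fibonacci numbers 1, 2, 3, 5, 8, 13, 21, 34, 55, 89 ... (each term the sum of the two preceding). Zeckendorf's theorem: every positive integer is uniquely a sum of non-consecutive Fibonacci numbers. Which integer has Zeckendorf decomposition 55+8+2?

55+8+2 = 65.

65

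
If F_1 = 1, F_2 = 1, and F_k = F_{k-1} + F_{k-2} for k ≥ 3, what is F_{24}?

Iterating the recurrence up to F_{18} = 2584 and F_{17} = 1597:
F_{19} = F_{18} + F_{17} = 2584 + 1597 = 4181
F_{20} = F_{19} + F_{18} = 4181 + 2584 = 6765
F_{21} = F_{20} + F_{19} = 6765 + 4181 = 10946
F_{22} = F_{21} + F_{20} = 10946 + 6765 = 17711
F_{23} = F_{22} + F_{21} = 17711 + 10946 = 28657
F_{24} = F_{23} + F_{22} = 28657 + 17711 = 46368

46368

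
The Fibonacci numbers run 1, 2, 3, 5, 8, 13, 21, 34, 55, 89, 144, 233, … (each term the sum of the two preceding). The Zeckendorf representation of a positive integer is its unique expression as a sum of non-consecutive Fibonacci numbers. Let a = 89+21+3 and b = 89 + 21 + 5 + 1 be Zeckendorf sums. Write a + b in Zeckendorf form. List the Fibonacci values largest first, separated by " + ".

The two numbers are 113 and 116, so their sum is 229.
Repeatedly subtract the largest Fibonacci number that fits:
144 ≤ 229 < 233, so take 144; remainder 85
55 ≤ 85 < 89, so take 55; remainder 30
21 ≤ 30 < 34, so take 21; remainder 9
8 ≤ 9 < 13, so take 8; remainder 1
1 ≤ 1 < 2, so take 1; remainder 0

144 + 55 + 21 + 8 + 1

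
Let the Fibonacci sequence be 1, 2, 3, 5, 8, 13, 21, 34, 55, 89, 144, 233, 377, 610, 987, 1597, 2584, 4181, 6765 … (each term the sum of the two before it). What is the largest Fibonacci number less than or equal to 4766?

4181 ≤ 4766 < 6765, so the largest Fibonacci number not exceeding 4766 is 4181.

4181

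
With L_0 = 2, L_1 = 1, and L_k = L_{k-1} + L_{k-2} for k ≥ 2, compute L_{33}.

Iterating the recurrence up to L_{27} = 439204 and L_{26} = 271443:
L_{28} = L_{27} + L_{26} = 439204 + 271443 = 710647
L_{29} = L_{28} + L_{27} = 710647 + 439204 = 1149851
L_{30} = L_{29} + L_{28} = 1149851 + 710647 = 1860498
L_{31} = L_{30} + L_{29} = 1860498 + 1149851 = 3010349
L_{32} = L_{31} + L_{30} = 3010349 + 1860498 = 4870847
L_{33} = L_{32} + L_{31} = 4870847 + 3010349 = 7881196

7881196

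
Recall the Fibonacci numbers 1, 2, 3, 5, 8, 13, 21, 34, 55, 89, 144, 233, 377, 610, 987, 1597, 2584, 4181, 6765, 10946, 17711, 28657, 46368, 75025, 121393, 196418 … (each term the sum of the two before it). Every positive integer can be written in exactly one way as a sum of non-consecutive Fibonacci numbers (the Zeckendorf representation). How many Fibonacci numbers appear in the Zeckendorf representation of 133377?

Greedily peel off the largest Fibonacci term at each step:
take 121393 (≤ 133377); 133377 − 121393 = 11984
take 10946 (≤ 11984); 11984 − 10946 = 1038
take 987 (≤ 1038); 1038 − 987 = 51
take 34 (≤ 51); 51 − 34 = 17
take 13 (≤ 17); 17 − 13 = 4
take 3 (≤ 4); 4 − 3 = 1
take 1 (≤ 1); 1 − 1 = 0
133377 = 121393 + 10946 + 987 + 34 + 13 + 3 + 1, which has 7 terms.

7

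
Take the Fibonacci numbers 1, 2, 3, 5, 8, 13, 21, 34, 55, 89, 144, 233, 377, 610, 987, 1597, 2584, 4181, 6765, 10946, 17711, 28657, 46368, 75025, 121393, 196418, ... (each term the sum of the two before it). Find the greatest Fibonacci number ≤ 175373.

121393 ≤ 175373 < 196418, so the largest Fibonacci number not exceeding 175373 is 121393.

121393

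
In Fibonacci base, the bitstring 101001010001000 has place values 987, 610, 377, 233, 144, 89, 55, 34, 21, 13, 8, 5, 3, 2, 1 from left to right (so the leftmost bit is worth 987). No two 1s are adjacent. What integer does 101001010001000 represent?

Summing the place values of the 1 bits: 987 + 377 + 89 + 34 + 5 = 1492.

1492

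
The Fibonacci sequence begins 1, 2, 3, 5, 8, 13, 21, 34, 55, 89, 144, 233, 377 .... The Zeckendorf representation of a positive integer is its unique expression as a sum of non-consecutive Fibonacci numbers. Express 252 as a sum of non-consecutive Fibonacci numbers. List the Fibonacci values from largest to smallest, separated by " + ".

Greedily peel off the largest Fibonacci term at each step:
252 − 233 = 19
19 − 13 = 6
6 − 5 = 1
1 − 1 = 0
So 252 = 233 + 13 + 5 + 1, with no two terms consecutive in the sequence.

233 + 13 + 5 + 1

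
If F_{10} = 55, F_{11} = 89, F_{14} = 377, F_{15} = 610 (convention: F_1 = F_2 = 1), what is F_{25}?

75025

By the addition formula F_{m+n} = F_m F_{n+1} + F_{m−1} F_n with m=11, n=14: F_{25} = 89·610 + 55·377 = 54290 + 20735 = 75025.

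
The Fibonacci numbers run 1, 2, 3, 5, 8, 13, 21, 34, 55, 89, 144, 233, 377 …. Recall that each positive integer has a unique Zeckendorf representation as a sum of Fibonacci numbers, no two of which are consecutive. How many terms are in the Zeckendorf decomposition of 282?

4

Greedily peel off the largest Fibonacci term at each step:
282 − 233 = 49
49 − 34 = 15
15 − 13 = 2
2 − 2 = 0
282 = 233 + 34 + 13 + 2, which has 4 terms.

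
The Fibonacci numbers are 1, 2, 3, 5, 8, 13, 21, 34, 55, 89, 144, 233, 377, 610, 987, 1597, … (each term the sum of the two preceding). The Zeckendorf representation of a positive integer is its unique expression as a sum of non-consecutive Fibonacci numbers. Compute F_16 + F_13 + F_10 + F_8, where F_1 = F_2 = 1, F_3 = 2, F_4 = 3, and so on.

F_16 + F_13 + F_10 + F_8 = 987 + 233 + 55 + 21 = 1296.

1296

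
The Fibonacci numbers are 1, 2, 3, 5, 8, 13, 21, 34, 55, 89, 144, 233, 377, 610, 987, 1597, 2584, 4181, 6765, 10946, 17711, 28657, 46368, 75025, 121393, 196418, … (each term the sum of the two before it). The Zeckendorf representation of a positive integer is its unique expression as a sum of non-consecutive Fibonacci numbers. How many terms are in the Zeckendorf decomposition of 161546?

Greedily peel off the largest Fibonacci term at each step:
121393 ≤ 161546 < 196418, so take 121393; remainder 40153
28657 ≤ 40153 < 46368, so take 28657; remainder 11496
10946 ≤ 11496 < 17711, so take 10946; remainder 550
377 ≤ 550 < 610, so take 377; remainder 173
144 ≤ 173 < 233, so take 144; remainder 29
21 ≤ 29 < 34, so take 21; remainder 8
8 ≤ 8 < 13, so take 8; remainder 0
161546 = 121393 + 28657 + 10946 + 377 + 144 + 21 + 8, which has 7 terms.

7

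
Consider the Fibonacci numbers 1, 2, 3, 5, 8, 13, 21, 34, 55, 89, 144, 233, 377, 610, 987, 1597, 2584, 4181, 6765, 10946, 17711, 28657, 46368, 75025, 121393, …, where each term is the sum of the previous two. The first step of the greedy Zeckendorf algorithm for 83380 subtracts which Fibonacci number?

75025 ≤ 83380 < 121393, so the largest Fibonacci number not exceeding 83380 is 75025.

75025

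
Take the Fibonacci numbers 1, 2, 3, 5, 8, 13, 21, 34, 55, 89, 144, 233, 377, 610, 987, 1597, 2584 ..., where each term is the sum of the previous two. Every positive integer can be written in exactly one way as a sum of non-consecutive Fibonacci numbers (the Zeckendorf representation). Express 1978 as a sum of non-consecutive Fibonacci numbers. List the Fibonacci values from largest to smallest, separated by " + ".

1597 + 377 + 3 + 1

1978: greatest Fibonacci not exceeding it is 1597, leaving 381
381: greatest Fibonacci not exceeding it is 377, leaving 4
4: greatest Fibonacci not exceeding it is 3, leaving 1
1: greatest Fibonacci not exceeding it is 1, leaving 0
So 1978 = 1597 + 377 + 3 + 1, with no two terms consecutive in the sequence.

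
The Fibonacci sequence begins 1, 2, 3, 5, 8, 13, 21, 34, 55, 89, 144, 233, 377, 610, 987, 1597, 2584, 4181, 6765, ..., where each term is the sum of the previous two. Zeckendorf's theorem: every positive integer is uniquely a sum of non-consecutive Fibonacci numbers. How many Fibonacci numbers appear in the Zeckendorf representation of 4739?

subtract 4181 from 4739: 558 remains
subtract 377 from 558: 181 remains
subtract 144 from 181: 37 remains
subtract 34 from 37: 3 remains
subtract 3 from 3: 0 remains
4739 = 4181 + 377 + 144 + 34 + 3, which has 5 terms.

5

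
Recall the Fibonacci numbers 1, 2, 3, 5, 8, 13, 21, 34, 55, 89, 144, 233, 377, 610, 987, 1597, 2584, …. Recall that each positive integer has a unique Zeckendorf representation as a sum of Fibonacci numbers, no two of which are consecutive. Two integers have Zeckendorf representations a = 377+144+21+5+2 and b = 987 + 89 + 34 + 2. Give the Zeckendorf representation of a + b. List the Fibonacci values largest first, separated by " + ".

1597 + 55 + 8 + 1

The two numbers are 549 and 1112, so their sum is 1661.
take 1597 (≤ 1661); 1661 − 1597 = 64
take 55 (≤ 64); 64 − 55 = 9
take 8 (≤ 9); 9 − 8 = 1
take 1 (≤ 1); 1 − 1 = 0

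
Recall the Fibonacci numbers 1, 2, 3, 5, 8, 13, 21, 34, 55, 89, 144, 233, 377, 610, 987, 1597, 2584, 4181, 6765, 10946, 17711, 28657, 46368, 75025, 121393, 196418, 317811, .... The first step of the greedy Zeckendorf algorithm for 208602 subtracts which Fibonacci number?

196418 ≤ 208602 < 317811, so the largest Fibonacci number not exceeding 208602 is 196418.

196418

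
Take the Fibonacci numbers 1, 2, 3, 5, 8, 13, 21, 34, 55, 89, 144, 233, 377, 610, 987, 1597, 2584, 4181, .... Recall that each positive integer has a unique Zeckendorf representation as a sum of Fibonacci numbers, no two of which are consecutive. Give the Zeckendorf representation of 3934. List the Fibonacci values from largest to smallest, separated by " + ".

2584 ≤ 3934 < 4181, so take 2584; remainder 1350
987 ≤ 1350 < 1597, so take 987; remainder 363
233 ≤ 363 < 377, so take 233; remainder 130
89 ≤ 130 < 144, so take 89; remainder 41
34 ≤ 41 < 55, so take 34; remainder 7
5 ≤ 7 < 8, so take 5; remainder 2
2 ≤ 2 < 3, so take 2; remainder 0
So 3934 = 2584 + 987 + 233 + 89 + 34 + 5 + 2, with no two terms consecutive in the sequence.

2584 + 987 + 233 + 89 + 34 + 5 + 2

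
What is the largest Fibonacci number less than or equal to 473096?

317811

317811 ≤ 473096 < 514229, so the largest Fibonacci number not exceeding 473096 is 317811.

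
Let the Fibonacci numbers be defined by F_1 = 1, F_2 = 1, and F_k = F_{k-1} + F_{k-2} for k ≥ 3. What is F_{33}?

Iterating the recurrence up to F_{29} = 514229 and F_{28} = 317811:
F_{30} = F_{29} + F_{28} = 514229 + 317811 = 832040
F_{31} = F_{30} + F_{29} = 832040 + 514229 = 1346269
F_{32} = F_{31} + F_{30} = 1346269 + 832040 = 2178309
F_{33} = F_{32} + F_{31} = 2178309 + 1346269 = 3524578

3524578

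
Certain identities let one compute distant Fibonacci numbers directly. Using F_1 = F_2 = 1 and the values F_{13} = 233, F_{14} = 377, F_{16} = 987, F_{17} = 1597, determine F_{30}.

832040

By the addition formula F_{m+n} = F_m F_{n+1} + F_{m−1} F_n with m=14, n=16: F_{30} = 377·1597 + 233·987 = 602069 + 229971 = 832040.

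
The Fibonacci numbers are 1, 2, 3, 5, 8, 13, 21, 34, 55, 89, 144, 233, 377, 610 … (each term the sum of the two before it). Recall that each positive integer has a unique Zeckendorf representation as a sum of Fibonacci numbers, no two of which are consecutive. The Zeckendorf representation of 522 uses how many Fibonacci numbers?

largest Fibonacci ≤ 522 is 377; 522 − 377 = 145
largest Fibonacci ≤ 145 is 144; 145 − 144 = 1
largest Fibonacci ≤ 1 is 1; 1 − 1 = 0
522 = 377 + 144 + 1, which has 3 terms.

3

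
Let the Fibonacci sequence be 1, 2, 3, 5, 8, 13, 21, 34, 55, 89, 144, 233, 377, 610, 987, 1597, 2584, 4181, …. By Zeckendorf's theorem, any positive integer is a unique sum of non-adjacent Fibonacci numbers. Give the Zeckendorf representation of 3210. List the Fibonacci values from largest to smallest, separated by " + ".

2584 + 610 + 13 + 3

3210 − 2584 = 626
626 − 610 = 16
16 − 13 = 3
3 − 3 = 0
So 3210 = 2584 + 610 + 13 + 3, with no two terms consecutive in the sequence.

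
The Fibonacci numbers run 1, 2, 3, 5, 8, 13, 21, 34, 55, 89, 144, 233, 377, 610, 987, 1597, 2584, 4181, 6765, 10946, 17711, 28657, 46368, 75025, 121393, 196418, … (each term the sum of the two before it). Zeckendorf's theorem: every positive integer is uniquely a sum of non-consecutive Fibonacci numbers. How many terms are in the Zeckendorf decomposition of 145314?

largest Fibonacci ≤ 145314 is 121393; 145314 − 121393 = 23921
largest Fibonacci ≤ 23921 is 17711; 23921 − 17711 = 6210
largest Fibonacci ≤ 6210 is 4181; 6210 − 4181 = 2029
largest Fibonacci ≤ 2029 is 1597; 2029 − 1597 = 432
largest Fibonacci ≤ 432 is 377; 432 − 377 = 55
largest Fibonacci ≤ 55 is 55; 55 − 55 = 0
145314 = 121393 + 17711 + 4181 + 1597 + 377 + 55, which has 6 terms.

6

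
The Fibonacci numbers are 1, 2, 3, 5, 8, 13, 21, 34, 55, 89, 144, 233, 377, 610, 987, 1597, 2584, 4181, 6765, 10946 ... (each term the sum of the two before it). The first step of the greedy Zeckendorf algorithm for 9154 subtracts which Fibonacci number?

6765

6765 ≤ 9154 < 10946, so the largest Fibonacci number not exceeding 9154 is 6765.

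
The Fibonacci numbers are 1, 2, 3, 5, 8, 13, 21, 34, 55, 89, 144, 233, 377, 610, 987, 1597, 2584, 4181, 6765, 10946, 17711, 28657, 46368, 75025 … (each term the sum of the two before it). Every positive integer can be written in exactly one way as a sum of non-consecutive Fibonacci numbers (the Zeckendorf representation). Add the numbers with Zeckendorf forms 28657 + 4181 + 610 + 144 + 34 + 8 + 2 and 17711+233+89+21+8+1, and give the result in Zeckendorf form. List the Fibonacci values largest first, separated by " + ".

The two numbers are 33636 and 18063, so their sum is 51699.
Repeatedly subtract the largest Fibonacci number that fits:
take 46368 (≤ 51699); 51699 − 46368 = 5331
take 4181 (≤ 5331); 5331 − 4181 = 1150
take 987 (≤ 1150); 1150 − 987 = 163
take 144 (≤ 163); 163 − 144 = 19
take 13 (≤ 19); 19 − 13 = 6
take 5 (≤ 6); 6 − 5 = 1
take 1 (≤ 1); 1 − 1 = 0

46368 + 4181 + 987 + 144 + 13 + 5 + 1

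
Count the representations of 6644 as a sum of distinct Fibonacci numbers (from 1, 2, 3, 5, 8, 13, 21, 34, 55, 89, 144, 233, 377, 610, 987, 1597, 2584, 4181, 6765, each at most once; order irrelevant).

Starting from the Zeckendorf form and repeatedly splitting a term F_k into F_{k−1} + F_{k−2} (when neither is already used) reaches every representation.
6644 = 4181+1597+610+233+21+2 = 4181+1597+610+233+13+8+2 = 4181+1597+610+144+89+21+2 = 4181+1597+610+233+13+5+3+2 = 4181+1597+610+144+89+13+8+2 = … (22 more), for 27 in all.

27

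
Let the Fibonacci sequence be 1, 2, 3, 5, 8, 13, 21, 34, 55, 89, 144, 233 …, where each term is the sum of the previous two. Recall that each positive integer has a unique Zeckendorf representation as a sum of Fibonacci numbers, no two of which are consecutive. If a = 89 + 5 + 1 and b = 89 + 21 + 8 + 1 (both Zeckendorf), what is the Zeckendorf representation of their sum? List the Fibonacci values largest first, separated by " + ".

144 + 55 + 13 + 2

The two numbers are 95 and 119, so their sum is 214.
Greedily peel off the largest Fibonacci term at each step:
largest Fibonacci ≤ 214 is 144; 214 − 144 = 70
largest Fibonacci ≤ 70 is 55; 70 − 55 = 15
largest Fibonacci ≤ 15 is 13; 15 − 13 = 2
largest Fibonacci ≤ 2 is 2; 2 − 2 = 0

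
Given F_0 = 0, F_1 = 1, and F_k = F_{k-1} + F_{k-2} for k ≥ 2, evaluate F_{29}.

Iterating the recurrence up to F_{25} = 75025 and F_{24} = 46368:
F_{26} = F_{25} + F_{24} = 75025 + 46368 = 121393
F_{27} = F_{26} + F_{25} = 121393 + 75025 = 196418
F_{28} = F_{27} + F_{26} = 196418 + 121393 = 317811
F_{29} = F_{28} + F_{27} = 317811 + 196418 = 514229

514229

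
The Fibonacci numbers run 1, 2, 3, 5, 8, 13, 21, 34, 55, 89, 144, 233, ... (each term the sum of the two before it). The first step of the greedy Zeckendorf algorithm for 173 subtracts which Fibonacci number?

144 ≤ 173 < 233, so the largest Fibonacci number not exceeding 173 is 144.

144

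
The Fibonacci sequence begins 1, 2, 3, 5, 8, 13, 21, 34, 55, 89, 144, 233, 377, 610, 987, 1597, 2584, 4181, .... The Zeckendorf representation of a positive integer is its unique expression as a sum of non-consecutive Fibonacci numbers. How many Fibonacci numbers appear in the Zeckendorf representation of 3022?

5

3022: greatest Fibonacci not exceeding it is 2584, leaving 438
438: greatest Fibonacci not exceeding it is 377, leaving 61
61: greatest Fibonacci not exceeding it is 55, leaving 6
6: greatest Fibonacci not exceeding it is 5, leaving 1
1: greatest Fibonacci not exceeding it is 1, leaving 0
3022 = 2584 + 377 + 55 + 5 + 1, which has 5 terms.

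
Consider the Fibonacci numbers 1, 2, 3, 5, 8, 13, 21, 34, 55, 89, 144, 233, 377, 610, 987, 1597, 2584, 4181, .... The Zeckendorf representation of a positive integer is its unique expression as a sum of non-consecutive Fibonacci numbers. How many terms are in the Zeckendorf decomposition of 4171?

Greedily peel off the largest Fibonacci term at each step:
4171: greatest Fibonacci not exceeding it is 2584, leaving 1587
1587: greatest Fibonacci not exceeding it is 987, leaving 600
600: greatest Fibonacci not exceeding it is 377, leaving 223
223: greatest Fibonacci not exceeding it is 144, leaving 79
79: greatest Fibonacci not exceeding it is 55, leaving 24
24: greatest Fibonacci not exceeding it is 21, leaving 3
3: greatest Fibonacci not exceeding it is 3, leaving 0
4171 = 2584 + 987 + 377 + 144 + 55 + 21 + 3, which has 7 terms.

7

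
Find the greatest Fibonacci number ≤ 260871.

196418 ≤ 260871 < 317811, so the largest Fibonacci number not exceeding 260871 is 196418.

196418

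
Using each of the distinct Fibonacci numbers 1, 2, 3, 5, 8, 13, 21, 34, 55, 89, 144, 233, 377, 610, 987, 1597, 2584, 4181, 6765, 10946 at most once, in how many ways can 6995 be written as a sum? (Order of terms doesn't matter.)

21

Each representation comes from the Zeckendorf form by replacing some F_k with F_{k−1} + F_{k−2} where possible.
6995 = 6765+144+55+21+8+2 = 6765+144+55+21+5+3+2 = 4181+2584+144+55+21+8+2 = 6765+144+55+13+8+5+3+2 = … (17 more), for 21 in all.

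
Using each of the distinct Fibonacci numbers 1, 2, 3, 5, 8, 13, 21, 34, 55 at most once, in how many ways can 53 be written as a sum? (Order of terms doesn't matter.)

Starting from the Zeckendorf form and repeatedly splitting a term F_k into F_{k−1} + F_{k−2} (when neither is already used) reaches every representation.
53 = 34+13+5+1 = 34+13+3+2+1 = 34+8+5+3+2+1 = 21+13+8+5+3+2+1 — 4 representations.

4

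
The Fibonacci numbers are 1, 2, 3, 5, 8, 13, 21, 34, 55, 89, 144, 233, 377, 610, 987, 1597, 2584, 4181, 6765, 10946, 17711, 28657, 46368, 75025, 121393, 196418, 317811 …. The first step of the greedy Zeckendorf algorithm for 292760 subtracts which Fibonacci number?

196418

196418 ≤ 292760 < 317811, so the largest Fibonacci number not exceeding 292760 is 196418.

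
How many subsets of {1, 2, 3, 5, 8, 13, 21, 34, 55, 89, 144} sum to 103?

8

Each representation comes from the Zeckendorf form by replacing some F_k with F_{k−1} + F_{k−2} where possible.
103 = 89+13+1 = 89+8+5+1 = 55+34+13+1 = 89+8+3+2+1 = … (4 more), for 8 in all.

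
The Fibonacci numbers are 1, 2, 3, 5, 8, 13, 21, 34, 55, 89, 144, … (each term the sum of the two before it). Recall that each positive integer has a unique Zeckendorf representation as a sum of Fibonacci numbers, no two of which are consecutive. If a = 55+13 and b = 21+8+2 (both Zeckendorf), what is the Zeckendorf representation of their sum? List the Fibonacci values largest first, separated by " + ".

89 + 8 + 2

The two numbers are 68 and 31, so their sum is 99.
Greedily peel off the largest Fibonacci term at each step:
take 89 (≤ 99); 99 − 89 = 10
take 8 (≤ 10); 10 − 8 = 2
take 2 (≤ 2); 2 − 2 = 0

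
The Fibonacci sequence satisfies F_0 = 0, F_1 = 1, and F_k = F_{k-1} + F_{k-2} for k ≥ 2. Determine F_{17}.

Iterating the recurrence up to F_{11} = 89 and F_{10} = 55:
F_{12} = F_{11} + F_{10} = 89 + 55 = 144
F_{13} = F_{12} + F_{11} = 144 + 89 = 233
F_{14} = F_{13} + F_{12} = 233 + 144 = 377
F_{15} = F_{14} + F_{13} = 377 + 233 = 610
F_{16} = F_{15} + F_{14} = 610 + 377 = 987
F_{17} = F_{16} + F_{15} = 987 + 610 = 1597

1597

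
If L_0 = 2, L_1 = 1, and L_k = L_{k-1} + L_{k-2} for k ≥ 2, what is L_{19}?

Iterating the recurrence up to L_{13} = 521 and L_{12} = 322:
L_{14} = L_{13} + L_{12} = 521 + 322 = 843
L_{15} = L_{14} + L_{13} = 843 + 521 = 1364
L_{16} = L_{15} + L_{14} = 1364 + 843 = 2207
L_{17} = L_{16} + L_{15} = 2207 + 1364 = 3571
L_{18} = L_{17} + L_{16} = 3571 + 2207 = 5778
L_{19} = L_{18} + L_{17} = 5778 + 3571 = 9349

9349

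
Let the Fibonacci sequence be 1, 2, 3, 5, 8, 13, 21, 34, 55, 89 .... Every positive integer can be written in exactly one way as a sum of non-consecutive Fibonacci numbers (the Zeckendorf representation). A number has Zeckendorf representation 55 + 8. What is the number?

63

55 + 8 = 63.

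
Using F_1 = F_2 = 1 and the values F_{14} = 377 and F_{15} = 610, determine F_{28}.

By the doubling identity F_{2k} = F_k(2F_{k+1} − F_k): F_{28} = 377·(2·610 − 377) = 377·843 = 317811.

317811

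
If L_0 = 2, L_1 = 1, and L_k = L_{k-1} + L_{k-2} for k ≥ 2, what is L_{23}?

64079

Iterating the recurrence up to L_{15} = 1364 and L_{14} = 843:
L_{16} = L_{15} + L_{14} = 1364 + 843 = 2207
L_{17} = L_{16} + L_{15} = 2207 + 1364 = 3571
L_{18} = L_{17} + L_{16} = 3571 + 2207 = 5778
L_{19} = L_{18} + L_{17} = 5778 + 3571 = 9349
L_{20} = L_{19} + L_{18} = 9349 + 5778 = 15127
L_{21} = L_{20} + L_{19} = 15127 + 9349 = 24476
L_{22} = L_{21} + L_{20} = 24476 + 15127 = 39603
L_{23} = L_{22} + L_{21} = 39603 + 24476 = 64079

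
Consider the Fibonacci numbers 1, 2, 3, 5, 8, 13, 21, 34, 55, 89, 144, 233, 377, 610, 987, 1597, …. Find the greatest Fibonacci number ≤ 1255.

987 ≤ 1255 < 1597, so the largest Fibonacci number not exceeding 1255 is 987.

987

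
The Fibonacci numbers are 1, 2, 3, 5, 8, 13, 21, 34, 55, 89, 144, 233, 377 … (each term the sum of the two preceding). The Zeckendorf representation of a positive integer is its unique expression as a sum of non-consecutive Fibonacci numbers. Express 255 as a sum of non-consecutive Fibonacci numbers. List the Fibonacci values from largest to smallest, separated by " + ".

233 + 21 + 1

Greedily peel off the largest Fibonacci term at each step:
subtract 233 from 255: 22 remains
subtract 21 from 22: 1 remains
subtract 1 from 1: 0 remains
So 255 = 233 + 21 + 1, with no two terms consecutive in the sequence.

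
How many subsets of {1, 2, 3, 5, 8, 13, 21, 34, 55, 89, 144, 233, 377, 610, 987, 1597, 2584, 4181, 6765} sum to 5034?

Each representation comes from the Zeckendorf form by replacing some F_k with F_{k−1} + F_{k−2} where possible.
5034 = 4181+610+233+8+2 = 4181+610+233+5+3+2 = 4181+610+144+89+8+2 = 2584+1597+610+233+8+2 = 4181+610+144+89+5+3+2 = … (29 more), for 34 in all.

34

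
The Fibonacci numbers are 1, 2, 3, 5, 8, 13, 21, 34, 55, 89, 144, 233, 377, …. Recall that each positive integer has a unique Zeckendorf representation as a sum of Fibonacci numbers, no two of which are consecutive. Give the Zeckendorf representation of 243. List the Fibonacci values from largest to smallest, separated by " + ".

233 + 8 + 2

take 233 (≤ 243); 243 − 233 = 10
take 8 (≤ 10); 10 − 8 = 2
take 2 (≤ 2); 2 − 2 = 0
So 243 = 233 + 8 + 2, with no two terms consecutive in the sequence.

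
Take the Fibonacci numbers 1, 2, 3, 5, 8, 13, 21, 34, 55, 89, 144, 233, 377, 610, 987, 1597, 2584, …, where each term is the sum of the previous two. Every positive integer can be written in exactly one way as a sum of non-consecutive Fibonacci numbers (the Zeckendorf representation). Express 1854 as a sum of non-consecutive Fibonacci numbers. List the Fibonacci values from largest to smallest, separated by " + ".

1597 + 233 + 21 + 3

Greedily peel off the largest Fibonacci term at each step:
largest Fibonacci ≤ 1854 is 1597; 1854 − 1597 = 257
largest Fibonacci ≤ 257 is 233; 257 − 233 = 24
largest Fibonacci ≤ 24 is 21; 24 − 21 = 3
largest Fibonacci ≤ 3 is 3; 3 − 3 = 0
So 1854 = 1597 + 233 + 21 + 3, with no two terms consecutive in the sequence.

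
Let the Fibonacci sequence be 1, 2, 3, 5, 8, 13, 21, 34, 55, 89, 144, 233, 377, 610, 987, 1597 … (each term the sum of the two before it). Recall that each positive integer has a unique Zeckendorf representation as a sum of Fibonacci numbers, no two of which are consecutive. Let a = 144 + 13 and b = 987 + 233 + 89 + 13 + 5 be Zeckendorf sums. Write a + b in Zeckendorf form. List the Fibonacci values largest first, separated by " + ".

987 + 377 + 89 + 21 + 8 + 2

The two numbers are 157 and 1327, so their sum is 1484.
largest Fibonacci ≤ 1484 is 987; 1484 − 987 = 497
largest Fibonacci ≤ 497 is 377; 497 − 377 = 120
largest Fibonacci ≤ 120 is 89; 120 − 89 = 31
largest Fibonacci ≤ 31 is 21; 31 − 21 = 10
largest Fibonacci ≤ 10 is 8; 10 − 8 = 2
largest Fibonacci ≤ 2 is 2; 2 − 2 = 0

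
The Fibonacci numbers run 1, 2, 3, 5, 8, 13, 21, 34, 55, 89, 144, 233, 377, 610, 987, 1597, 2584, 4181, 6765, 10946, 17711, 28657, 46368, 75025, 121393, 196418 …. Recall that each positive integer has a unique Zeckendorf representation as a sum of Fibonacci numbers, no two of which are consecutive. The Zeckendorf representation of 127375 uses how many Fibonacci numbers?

121393 ≤ 127375 < 196418, so take 121393; remainder 5982
4181 ≤ 5982 < 6765, so take 4181; remainder 1801
1597 ≤ 1801 < 2584, so take 1597; remainder 204
144 ≤ 204 < 233, so take 144; remainder 60
55 ≤ 60 < 89, so take 55; remainder 5
5 ≤ 5 < 8, so take 5; remainder 0
127375 = 121393 + 4181 + 1597 + 144 + 55 + 5, which has 6 terms.

6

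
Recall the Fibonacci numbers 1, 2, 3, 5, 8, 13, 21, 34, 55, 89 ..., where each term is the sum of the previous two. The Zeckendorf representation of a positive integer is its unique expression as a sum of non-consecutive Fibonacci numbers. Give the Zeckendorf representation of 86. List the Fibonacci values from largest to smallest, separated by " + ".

55 + 21 + 8 + 2

take 55 (≤ 86); 86 − 55 = 31
take 21 (≤ 31); 31 − 21 = 10
take 8 (≤ 10); 10 − 8 = 2
take 2 (≤ 2); 2 − 2 = 0
So 86 = 55 + 21 + 8 + 2, with no two terms consecutive in the sequence.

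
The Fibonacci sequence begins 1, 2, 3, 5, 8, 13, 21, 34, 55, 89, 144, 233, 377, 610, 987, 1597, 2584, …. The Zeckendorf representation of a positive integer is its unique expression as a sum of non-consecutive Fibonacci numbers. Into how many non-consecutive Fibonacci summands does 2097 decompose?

4

2097 − 1597 = 500
500 − 377 = 123
123 − 89 = 34
34 − 34 = 0
2097 = 1597 + 377 + 89 + 34, which has 4 terms.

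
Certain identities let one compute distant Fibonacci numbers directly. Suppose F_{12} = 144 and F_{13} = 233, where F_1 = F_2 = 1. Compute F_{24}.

By the doubling identity F_{2k} = F_k(2F_{k+1} − F_k): F_{24} = 144·(2·233 − 144) = 144·322 = 46368.

46368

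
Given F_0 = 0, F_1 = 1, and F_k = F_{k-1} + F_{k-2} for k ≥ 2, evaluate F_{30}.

832040

Iterating the recurrence up to F_{25} = 75025 and F_{24} = 46368:
F_{26} = F_{25} + F_{24} = 75025 + 46368 = 121393
F_{27} = F_{26} + F_{25} = 121393 + 75025 = 196418
F_{28} = F_{27} + F_{26} = 196418 + 121393 = 317811
F_{29} = F_{28} + F_{27} = 317811 + 196418 = 514229
F_{30} = F_{29} + F_{28} = 514229 + 317811 = 832040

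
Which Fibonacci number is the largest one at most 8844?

6765

6765 ≤ 8844 < 10946, so the largest Fibonacci number not exceeding 8844 is 6765.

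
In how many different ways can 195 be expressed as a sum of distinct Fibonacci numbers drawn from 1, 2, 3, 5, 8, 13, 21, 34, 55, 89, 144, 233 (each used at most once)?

6

Each representation comes from the Zeckendorf form by replacing some F_k with F_{k−1} + F_{k−2} where possible.
195 = 144+34+13+3+1 = 144+34+8+5+3+1 = 89+55+34+13+3+1 = 144+21+13+8+5+3+1 = … (2 more), for 6 in all.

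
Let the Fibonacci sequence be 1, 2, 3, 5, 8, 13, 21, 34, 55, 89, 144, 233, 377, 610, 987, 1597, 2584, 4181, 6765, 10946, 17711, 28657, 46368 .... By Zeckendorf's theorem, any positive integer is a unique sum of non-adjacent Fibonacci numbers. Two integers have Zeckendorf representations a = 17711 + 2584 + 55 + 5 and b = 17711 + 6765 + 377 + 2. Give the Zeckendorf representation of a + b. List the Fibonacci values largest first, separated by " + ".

The two numbers are 20355 and 24855, so their sum is 45210.
Greedy algorithm:
45210: greatest Fibonacci not exceeding it is 28657, leaving 16553
16553: greatest Fibonacci not exceeding it is 10946, leaving 5607
5607: greatest Fibonacci not exceeding it is 4181, leaving 1426
1426: greatest Fibonacci not exceeding it is 987, leaving 439
439: greatest Fibonacci not exceeding it is 377, leaving 62
62: greatest Fibonacci not exceeding it is 55, leaving 7
7: greatest Fibonacci not exceeding it is 5, leaving 2
2: greatest Fibonacci not exceeding it is 2, leaving 0

28657 + 10946 + 4181 + 987 + 377 + 55 + 5 + 2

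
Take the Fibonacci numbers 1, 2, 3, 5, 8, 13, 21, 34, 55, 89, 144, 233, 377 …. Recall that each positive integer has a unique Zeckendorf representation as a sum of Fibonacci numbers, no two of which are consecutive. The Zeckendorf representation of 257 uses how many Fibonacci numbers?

Greedily peel off the largest Fibonacci term at each step:
subtract 233 from 257: 24 remains
subtract 21 from 24: 3 remains
subtract 3 from 3: 0 remains
257 = 233 + 21 + 3, which has 3 terms.

3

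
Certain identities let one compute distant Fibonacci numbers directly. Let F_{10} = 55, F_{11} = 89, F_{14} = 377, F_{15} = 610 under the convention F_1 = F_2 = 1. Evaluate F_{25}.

75025

By the addition formula F_{m+n} = F_m F_{n+1} + F_{m−1} F_n with m=15, n=10: F_{25} = 610·89 + 377·55 = 54290 + 20735 = 75025.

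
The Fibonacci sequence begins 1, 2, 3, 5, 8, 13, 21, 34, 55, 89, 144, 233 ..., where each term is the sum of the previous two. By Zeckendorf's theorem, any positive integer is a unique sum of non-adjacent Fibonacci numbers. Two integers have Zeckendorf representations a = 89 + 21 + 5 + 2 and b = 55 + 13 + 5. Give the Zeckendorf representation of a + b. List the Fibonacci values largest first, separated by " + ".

The two numbers are 117 and 73, so their sum is 190.
Greedy algorithm:
190: greatest Fibonacci not exceeding it is 144, leaving 46
46: greatest Fibonacci not exceeding it is 34, leaving 12
12: greatest Fibonacci not exceeding it is 8, leaving 4
4: greatest Fibonacci not exceeding it is 3, leaving 1
1: greatest Fibonacci not exceeding it is 1, leaving 0

144 + 34 + 8 + 3 + 1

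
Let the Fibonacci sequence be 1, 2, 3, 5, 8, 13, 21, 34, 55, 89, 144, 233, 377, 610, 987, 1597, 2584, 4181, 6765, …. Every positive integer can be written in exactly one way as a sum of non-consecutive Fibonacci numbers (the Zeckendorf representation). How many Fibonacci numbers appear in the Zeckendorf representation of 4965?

6

4965: greatest Fibonacci not exceeding it is 4181, leaving 784
784: greatest Fibonacci not exceeding it is 610, leaving 174
174: greatest Fibonacci not exceeding it is 144, leaving 30
30: greatest Fibonacci not exceeding it is 21, leaving 9
9: greatest Fibonacci not exceeding it is 8, leaving 1
1: greatest Fibonacci not exceeding it is 1, leaving 0
4965 = 4181 + 610 + 144 + 21 + 8 + 1, which has 6 terms.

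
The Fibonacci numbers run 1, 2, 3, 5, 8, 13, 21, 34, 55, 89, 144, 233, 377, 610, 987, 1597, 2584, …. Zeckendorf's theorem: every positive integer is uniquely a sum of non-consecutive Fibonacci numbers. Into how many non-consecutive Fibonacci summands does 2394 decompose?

2394 − 1597 = 797
797 − 610 = 187
187 − 144 = 43
43 − 34 = 9
9 − 8 = 1
1 − 1 = 0
2394 = 1597 + 610 + 144 + 34 + 8 + 1, which has 6 terms.

6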